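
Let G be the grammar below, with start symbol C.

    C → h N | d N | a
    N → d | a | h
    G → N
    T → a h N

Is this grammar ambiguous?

Only C, N are reachable from C; ignoring the rest: The reachable rules are right-linear with at most one rule per (nonterminal, next-terminal) pair. Each input token forces the next rule, so parsing is deterministic.

Unambiguous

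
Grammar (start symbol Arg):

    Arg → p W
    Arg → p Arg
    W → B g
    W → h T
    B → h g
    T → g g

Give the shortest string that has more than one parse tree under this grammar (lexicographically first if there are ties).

length 4: p h g g has 2 parse trees

Two derivations of p h g g:
  Arg ⇒ p W ⇒ p B g ⇒ p h g g
  Arg ⇒ p W ⇒ p h T ⇒ p h g g

p h g g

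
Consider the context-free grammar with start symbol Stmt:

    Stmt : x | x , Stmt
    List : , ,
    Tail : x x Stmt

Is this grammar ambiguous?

Unambiguous

Only Stmt is reachable from Stmt; ignoring the rest: Right-recursive list with a separator: after each atom, whether the separator follows determines the rule. One parse per string.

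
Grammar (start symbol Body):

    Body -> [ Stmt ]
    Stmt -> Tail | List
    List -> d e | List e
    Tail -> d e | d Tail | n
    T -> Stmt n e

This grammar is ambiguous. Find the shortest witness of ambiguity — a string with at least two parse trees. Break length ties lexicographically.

[ d e ]

length 3: no string has ≥2 trees
length 4: [ d e ] has 2 parse trees

Two derivations of [ d e ]:
  Body ⇒ [ Stmt ] ⇒ [ Tail ] ⇒ [ d e ]
  Body ⇒ [ Stmt ] ⇒ [ List ] ⇒ [ d e ]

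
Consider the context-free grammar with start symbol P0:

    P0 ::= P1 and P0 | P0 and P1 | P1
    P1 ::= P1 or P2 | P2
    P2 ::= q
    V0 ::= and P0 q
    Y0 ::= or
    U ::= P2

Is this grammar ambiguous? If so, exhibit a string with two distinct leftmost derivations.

Witness: q and q

Derivation 1: P0 ⇒ P1 and P0 ⇒ P2 and P0 ⇒ q and P0 ⇒ q and P1 ⇒ q and P2 ⇒ q and q
Derivation 2: P0 ⇒ P0 and P1 ⇒ P1 and P1 ⇒ P2 and P1 ⇒ q and P1 ⇒ q and P2 ⇒ q and q

Two distinct leftmost derivations for the same string.

Ambiguous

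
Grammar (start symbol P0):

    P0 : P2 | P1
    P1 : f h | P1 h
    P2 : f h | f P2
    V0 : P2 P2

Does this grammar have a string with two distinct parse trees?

Ambiguous

Witness: f h

Derivation 1: P0 ⇒ P2 ⇒ f h
Derivation 2: P0 ⇒ P1 ⇒ f h

Two distinct leftmost derivations for the same string.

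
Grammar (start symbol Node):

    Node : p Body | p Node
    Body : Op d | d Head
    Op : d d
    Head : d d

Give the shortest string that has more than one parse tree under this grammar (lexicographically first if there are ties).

length 4: p d d d has 2 parse trees

Two derivations of p d d d:
  Node ⇒ p Body ⇒ p Op d ⇒ p d d d
  Node ⇒ p Body ⇒ p d Head ⇒ p d d d

p d d d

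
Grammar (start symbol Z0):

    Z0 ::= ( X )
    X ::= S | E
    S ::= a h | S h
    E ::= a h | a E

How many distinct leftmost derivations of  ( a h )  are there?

Parse trees for ( a h ):
  [Z0 ( [X [S a h]] )]
  [Z0 ( [X [E a h]] )]

2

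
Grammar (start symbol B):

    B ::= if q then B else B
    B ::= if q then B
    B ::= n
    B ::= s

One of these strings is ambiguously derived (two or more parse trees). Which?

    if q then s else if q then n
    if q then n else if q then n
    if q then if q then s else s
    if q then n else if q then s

if q then if q then s else s

if q then s else if q then n: 1 tree
if q then n else if q then n: 1 tree
if q then if q then s else s: 2 trees
if q then n else if q then s: 1 tree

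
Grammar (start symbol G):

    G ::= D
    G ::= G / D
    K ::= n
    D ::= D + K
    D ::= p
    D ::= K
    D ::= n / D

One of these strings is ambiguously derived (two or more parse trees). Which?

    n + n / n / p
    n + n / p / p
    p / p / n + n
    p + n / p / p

n + n / n / p

n + n / n / p: 2 trees
n + n / p / p: 1 tree
p / p / n + n: 1 tree
p + n / p / p: 1 tree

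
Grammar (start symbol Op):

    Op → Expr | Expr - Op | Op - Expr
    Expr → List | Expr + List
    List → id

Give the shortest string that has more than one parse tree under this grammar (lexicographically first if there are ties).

length 1: no string has ≥2 trees
length 3: id - id has 2 parse trees

Two derivations of id - id:
  Op ⇒ Expr - Op ⇒ List - Op ⇒ id - Op ⇒ id - Expr ⇒ id - List ⇒ id - id
  Op ⇒ Op - Expr ⇒ Expr - Expr ⇒ List - Expr ⇒ id - Expr ⇒ id - List ⇒ id - id

id - id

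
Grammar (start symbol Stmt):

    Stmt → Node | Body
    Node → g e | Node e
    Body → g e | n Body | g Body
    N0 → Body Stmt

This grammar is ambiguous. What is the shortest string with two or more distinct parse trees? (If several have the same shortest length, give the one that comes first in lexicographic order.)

length 2: g e has 2 parse trees

Two derivations of g e:
  Stmt ⇒ Node ⇒ g e
  Stmt ⇒ Body ⇒ g e

g e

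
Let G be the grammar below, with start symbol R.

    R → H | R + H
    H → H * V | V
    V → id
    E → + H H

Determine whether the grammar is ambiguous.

Unambiguous

Only R, H, V are reachable from R; ignoring the rest: This is a standard precedence ladder (R over H over V), with each level left-recursive on its own operator ('+' at R, '*' at H). That structure is LR(1), hence unambiguous.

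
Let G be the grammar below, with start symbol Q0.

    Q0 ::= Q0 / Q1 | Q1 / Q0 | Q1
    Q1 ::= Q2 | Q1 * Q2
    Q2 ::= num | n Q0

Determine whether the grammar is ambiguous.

Ambiguous

Witness: num / num

Derivation 1: Q0 ⇒ Q0 / Q1 ⇒ Q1 / Q1 ⇒ Q2 / Q1 ⇒ num / Q1 ⇒ num / Q2 ⇒ num / num
Derivation 2: Q0 ⇒ Q1 / Q0 ⇒ Q2 / Q0 ⇒ num / Q0 ⇒ num / Q1 ⇒ num / Q2 ⇒ num / num

Two distinct leftmost derivations for the same string.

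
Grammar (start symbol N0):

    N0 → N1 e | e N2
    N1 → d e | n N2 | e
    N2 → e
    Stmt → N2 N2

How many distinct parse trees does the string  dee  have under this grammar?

1

Parse trees for dee:
  [N0 [N1 d e] e]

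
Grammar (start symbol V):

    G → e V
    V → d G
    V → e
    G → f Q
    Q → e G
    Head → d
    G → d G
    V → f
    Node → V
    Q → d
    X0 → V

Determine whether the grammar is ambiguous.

Unambiguous

Only V, G, Q are reachable from V; ignoring the rest: Restricted to the reachable nonterminals, every rule has the form A → t or A → t B, and no two rules for the same A share a first terminal. The grammar encodes a DFA — one run per string.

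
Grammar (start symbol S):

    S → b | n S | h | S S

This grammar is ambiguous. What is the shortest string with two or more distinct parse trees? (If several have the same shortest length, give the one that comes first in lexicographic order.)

length 1: no string has ≥2 trees
length 2: no string has ≥2 trees
length 3: b b b has 2 parse trees

Two derivations of b b b:
  S ⇒ S S ⇒ b S ⇒ b S S ⇒ b b S ⇒ b b b
  S ⇒ S S ⇒ S S S ⇒ b S S ⇒ b b S ⇒ b b b

b b b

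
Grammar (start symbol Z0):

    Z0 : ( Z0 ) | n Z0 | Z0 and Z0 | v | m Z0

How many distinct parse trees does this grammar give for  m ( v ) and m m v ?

2

Parse trees for m ( v ) and m m v:
  [Z0 [Z0 m [Z0 ( [Z0 v] )]] and [Z0 m [Z0 m [Z0 v]]]]
  [Z0 m [Z0 [Z0 ( [Z0 v] )] and [Z0 m [Z0 m [Z0 v]]]]]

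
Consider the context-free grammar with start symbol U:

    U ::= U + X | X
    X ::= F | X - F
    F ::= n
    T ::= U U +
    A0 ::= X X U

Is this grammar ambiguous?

Unambiguous

Only U, X, F are reachable from U; ignoring the rest: This is a standard precedence ladder (U over X over F), with each level left-recursive on its own operator ('+' at U, '-' at X). That structure is LR(1), hence unambiguous.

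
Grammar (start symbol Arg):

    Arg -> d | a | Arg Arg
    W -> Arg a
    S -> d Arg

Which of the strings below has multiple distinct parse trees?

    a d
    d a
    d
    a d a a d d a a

a d a a d d a a

a d: 1 tree
d a: 1 tree
d: 1 tree
a d a a d d a a: 429 trees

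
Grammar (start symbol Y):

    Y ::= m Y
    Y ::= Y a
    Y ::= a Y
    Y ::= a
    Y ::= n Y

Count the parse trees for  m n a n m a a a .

29

Parse trees for m n a n m a a a (showing first 6 of 29):
  [Y m [Y [Y [Y n [Y a [Y n [Y m [Y a]]]]] a] a]]
  [Y m [Y [Y n [Y [Y a [Y n [Y m [Y a]]]] a]] a]]
  [Y m [Y [Y n [Y a [Y [Y n [Y m [Y a]]] a]]] a]]
  [Y m [Y [Y n [Y a [Y n [Y m [Y [Y a] a]]]]] a]]
  [Y m [Y [Y n [Y a [Y n [Y m [Y a [Y a]]]]]] a]]
  [Y m [Y [Y n [Y a [Y n [Y [Y m [Y a]] a]]]] a]]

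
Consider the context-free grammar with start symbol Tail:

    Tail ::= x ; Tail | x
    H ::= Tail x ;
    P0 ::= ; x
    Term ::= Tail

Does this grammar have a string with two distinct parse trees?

Unambiguous

(H, P0, Term are unreachable from Tail, so their rules don't affect L(Tail).) Right-recursive list with a separator: after each atom, whether the separator follows determines the rule. One parse per string.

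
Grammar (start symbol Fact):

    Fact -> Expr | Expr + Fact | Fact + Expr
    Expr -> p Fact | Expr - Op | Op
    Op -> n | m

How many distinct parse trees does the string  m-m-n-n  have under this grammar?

1

Parse trees for m-m-n-n:
  [Fact [Expr [Expr [Expr [Expr [Op m]] - [Op m]] - [Op n]] - [Op n]]]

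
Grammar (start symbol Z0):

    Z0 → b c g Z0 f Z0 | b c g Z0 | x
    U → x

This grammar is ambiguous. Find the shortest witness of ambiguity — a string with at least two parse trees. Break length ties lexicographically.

b c g b c g x f x

length 1: no string has ≥2 trees
length 4: no string has ≥2 trees
length 6: no string has ≥2 trees
length 7: no string has ≥2 trees
length 9: b c g b c g x f x has 2 parse trees

Two derivations of b c g b c g x f x:
  Z0 ⇒ b c g Z0 f Z0 ⇒ b c g b c g Z0 f Z0 ⇒ b c g b c g x f Z0 ⇒ b c g b c g x f x
  Z0 ⇒ b c g Z0 ⇒ b c g b c g Z0 f Z0 ⇒ b c g b c g x f Z0 ⇒ b c g b c g x f x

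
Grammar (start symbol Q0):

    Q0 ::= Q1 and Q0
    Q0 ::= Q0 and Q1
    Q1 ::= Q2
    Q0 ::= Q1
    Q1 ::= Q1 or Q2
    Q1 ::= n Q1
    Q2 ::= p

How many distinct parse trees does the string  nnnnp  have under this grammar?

1

Parse trees for nnnnp:
  [Q0 [Q1 n [Q1 n [Q1 n [Q1 n [Q1 [Q2 p]]]]]]]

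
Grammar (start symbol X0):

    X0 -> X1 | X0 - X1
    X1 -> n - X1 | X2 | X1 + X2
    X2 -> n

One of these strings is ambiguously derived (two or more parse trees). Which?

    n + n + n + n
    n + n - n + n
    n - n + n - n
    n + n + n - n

n + n + n + n: 1 tree
n + n - n + n: 1 tree
n - n + n - n: 3 trees
n + n + n - n: 1 tree

n - n + n - n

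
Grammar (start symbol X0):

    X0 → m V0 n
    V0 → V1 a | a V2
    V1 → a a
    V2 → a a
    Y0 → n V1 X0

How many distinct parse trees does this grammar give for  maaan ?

2

Parse trees for maaan:
  [X0 m [V0 [V1 a a] a] n]
  [X0 m [V0 a [V2 a a]] n]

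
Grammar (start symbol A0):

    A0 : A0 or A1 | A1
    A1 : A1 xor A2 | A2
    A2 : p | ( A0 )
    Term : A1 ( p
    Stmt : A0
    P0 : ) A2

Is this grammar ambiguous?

Only A0, A1, A2 are reachable from A0; ignoring the rest: A0 → A0 or A1 | A1  ;  A1 → A1 xor A2 | A2  — a left-associative chain with A2 at the bottom. Each string factors uniquely by precedence.

Unambiguous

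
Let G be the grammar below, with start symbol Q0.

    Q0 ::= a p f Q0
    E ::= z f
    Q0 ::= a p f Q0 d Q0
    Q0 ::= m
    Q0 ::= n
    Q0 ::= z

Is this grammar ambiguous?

Witness: a p f a p f m d m

Derivation 1: Q0 ⇒ a p f Q0 ⇒ a p f a p f Q0 d Q0 ⇒ a p f a p f m d Q0 ⇒ a p f a p f m d m
Derivation 2: Q0 ⇒ a p f Q0 d Q0 ⇒ a p f a p f Q0 d Q0 ⇒ a p f a p f m d Q0 ⇒ a p f a p f m d m

Two distinct leftmost derivations for the same string.

Ambiguous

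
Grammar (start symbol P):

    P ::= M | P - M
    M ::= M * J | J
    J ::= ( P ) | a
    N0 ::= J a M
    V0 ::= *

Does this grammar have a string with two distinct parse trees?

Only P, M, J are reachable from P; ignoring the rest: P → P - M | M  ;  M → M * J | J  — a left-associative chain with J at the bottom. Each string factors uniquely by precedence.

Unambiguous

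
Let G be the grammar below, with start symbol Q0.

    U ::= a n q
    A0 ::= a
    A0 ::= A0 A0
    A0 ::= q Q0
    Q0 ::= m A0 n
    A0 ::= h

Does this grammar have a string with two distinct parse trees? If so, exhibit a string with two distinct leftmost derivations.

Witness: m a a a n

Derivation 1: Q0 ⇒ m A0 n ⇒ m A0 A0 n ⇒ m a A0 n ⇒ m a A0 A0 n ⇒ m a a A0 n ⇒ m a a a n
Derivation 2: Q0 ⇒ m A0 n ⇒ m A0 A0 n ⇒ m A0 A0 A0 n ⇒ m a A0 A0 n ⇒ m a a A0 n ⇒ m a a a n

Two distinct leftmost derivations for the same string.

Ambiguous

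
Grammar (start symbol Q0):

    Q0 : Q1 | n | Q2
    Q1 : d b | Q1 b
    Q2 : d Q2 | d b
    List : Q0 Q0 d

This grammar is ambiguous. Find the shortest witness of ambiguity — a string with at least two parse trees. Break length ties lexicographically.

length 1: no string has ≥2 trees
length 2: d b has 2 parse trees

Two derivations of d b:
  Q0 ⇒ Q1 ⇒ d b
  Q0 ⇒ Q2 ⇒ d b

d b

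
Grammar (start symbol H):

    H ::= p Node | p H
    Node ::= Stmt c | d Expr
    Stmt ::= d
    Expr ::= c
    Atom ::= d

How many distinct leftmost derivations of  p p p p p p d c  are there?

2

Parse trees for p p p p p p d c:
  [H p [H p [H p [H p [H p [H p [Node [Stmt d] c]]]]]]]
  [H p [H p [H p [H p [H p [H p [Node d [Expr c]]]]]]]]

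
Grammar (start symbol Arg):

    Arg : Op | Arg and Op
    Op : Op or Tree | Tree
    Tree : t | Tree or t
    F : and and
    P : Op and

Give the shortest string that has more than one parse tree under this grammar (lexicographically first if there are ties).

length 1: no string has ≥2 trees
length 3: t or t has 2 parse trees

Two derivations of t or t:
  Arg ⇒ Op ⇒ Op or Tree ⇒ Tree or Tree ⇒ t or Tree ⇒ t or t
  Arg ⇒ Op ⇒ Tree ⇒ Tree or t ⇒ t or t

t or t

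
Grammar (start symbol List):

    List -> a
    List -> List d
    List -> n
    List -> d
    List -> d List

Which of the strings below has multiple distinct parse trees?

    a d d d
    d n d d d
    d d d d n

a d d d: 1 tree
d n d d d: 4 trees
d d d d n: 1 tree

d n d d d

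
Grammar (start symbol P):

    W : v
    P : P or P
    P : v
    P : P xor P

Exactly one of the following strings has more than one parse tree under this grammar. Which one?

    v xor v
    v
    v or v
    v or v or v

v xor v: 1 tree
v: 1 tree
v or v: 1 tree
v or v or v: 2 trees

v or v or v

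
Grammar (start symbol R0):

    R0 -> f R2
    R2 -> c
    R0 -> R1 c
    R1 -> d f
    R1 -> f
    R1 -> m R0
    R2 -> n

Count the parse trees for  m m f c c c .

2

Parse trees for m m f c c c:
  [R0 [R1 m [R0 [R1 m [R0 f [R2 c]]] c]] c]
  [R0 [R1 m [R0 [R1 m [R0 [R1 f] c]] c]] c]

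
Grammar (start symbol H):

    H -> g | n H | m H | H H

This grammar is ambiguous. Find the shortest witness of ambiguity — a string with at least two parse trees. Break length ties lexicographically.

g g g

length 1: no string has ≥2 trees
length 2: no string has ≥2 trees
length 3: g g g has 2 parse trees

Two derivations of g g g:
  H ⇒ H H ⇒ g H ⇒ g H H ⇒ g g H ⇒ g g g
  H ⇒ H H ⇒ H H H ⇒ g H H ⇒ g g H ⇒ g g g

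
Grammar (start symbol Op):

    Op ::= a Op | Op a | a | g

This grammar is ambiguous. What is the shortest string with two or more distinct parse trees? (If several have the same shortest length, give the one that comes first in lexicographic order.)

a a

length 1: no string has ≥2 trees
length 2: a a has 2 parse trees

Two derivations of a a:
  Op ⇒ a Op ⇒ a a
  Op ⇒ Op a ⇒ a a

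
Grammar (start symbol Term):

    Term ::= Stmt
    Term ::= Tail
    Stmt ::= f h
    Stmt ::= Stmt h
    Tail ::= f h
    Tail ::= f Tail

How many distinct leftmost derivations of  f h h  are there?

1

Parse trees for f h h:
  [Term [Stmt [Stmt f h] h]]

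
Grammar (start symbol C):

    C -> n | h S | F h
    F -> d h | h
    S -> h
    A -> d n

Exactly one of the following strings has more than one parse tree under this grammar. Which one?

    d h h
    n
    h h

d h h: 1 tree
n: 1 tree
h h: 2 trees

h h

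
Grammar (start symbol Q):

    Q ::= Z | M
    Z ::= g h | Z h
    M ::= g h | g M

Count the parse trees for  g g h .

Parse trees for g g h:
  [Q [M g [M g h]]]

1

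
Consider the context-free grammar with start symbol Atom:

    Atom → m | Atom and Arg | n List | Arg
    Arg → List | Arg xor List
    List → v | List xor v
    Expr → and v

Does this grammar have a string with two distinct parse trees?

Ambiguous

Witness: v xor v

Derivation 1: Atom ⇒ Arg ⇒ List ⇒ List xor v ⇒ v xor v
Derivation 2: Atom ⇒ Arg ⇒ Arg xor List ⇒ List xor List ⇒ v xor List ⇒ v xor v

Two distinct leftmost derivations for the same string.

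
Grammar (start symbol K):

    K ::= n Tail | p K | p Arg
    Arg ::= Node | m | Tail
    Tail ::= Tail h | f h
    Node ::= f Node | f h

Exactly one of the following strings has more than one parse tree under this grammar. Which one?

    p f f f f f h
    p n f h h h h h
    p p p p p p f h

p f f f f f h: 1 tree
p n f h h h h h: 1 tree
p p p p p p f h: 2 trees

p p p p p p f h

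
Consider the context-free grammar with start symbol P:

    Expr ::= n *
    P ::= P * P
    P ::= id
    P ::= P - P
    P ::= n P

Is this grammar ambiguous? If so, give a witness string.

Ambiguous

Witness: n id * id

Derivation 1: P ⇒ P * P ⇒ n P * P ⇒ n id * P ⇒ n id * id
Derivation 2: P ⇒ n P ⇒ n P * P ⇒ n id * P ⇒ n id * id

Two distinct leftmost derivations for the same string.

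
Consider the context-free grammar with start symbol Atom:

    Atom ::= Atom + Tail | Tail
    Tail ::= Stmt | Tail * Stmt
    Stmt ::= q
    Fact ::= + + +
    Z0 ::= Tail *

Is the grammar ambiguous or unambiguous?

(Fact, Z0 are unreachable from Atom, so their rules don't affect L(Atom).) Atom → Atom + Tail | Tail  ;  Tail → Tail * Stmt | Stmt  — a left-associative chain with Stmt at the bottom. Each string factors uniquely by precedence.

Unambiguous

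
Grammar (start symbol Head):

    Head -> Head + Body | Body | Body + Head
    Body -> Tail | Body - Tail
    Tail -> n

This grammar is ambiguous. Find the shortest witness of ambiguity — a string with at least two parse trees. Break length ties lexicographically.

n + n

length 1: no string has ≥2 trees
length 3: n + n has 2 parse trees

Two derivations of n + n:
  Head ⇒ Head + Body ⇒ Body + Body ⇒ Tail + Body ⇒ n + Body ⇒ n + Tail ⇒ n + n
  Head ⇒ Body + Head ⇒ Tail + Head ⇒ n + Head ⇒ n + Body ⇒ n + Tail ⇒ n + n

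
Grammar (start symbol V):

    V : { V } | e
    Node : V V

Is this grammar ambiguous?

Only V is reachable from V; ignoring the rest: Each string is a nest of matched brackets around a single atom. An opening bracket forces the recursive rule; an atom forces the base rule.

Unambiguous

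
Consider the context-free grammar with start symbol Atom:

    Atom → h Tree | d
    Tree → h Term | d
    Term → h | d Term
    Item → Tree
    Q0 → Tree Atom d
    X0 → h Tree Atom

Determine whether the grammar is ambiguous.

(Item, Q0, X0 are unreachable from Atom, so their rules don't affect L(Atom).) Each reachable nonterminal has at most one production per leading terminal, and all productions are right-linear; the derivation is determined token-by-token.

Unambiguous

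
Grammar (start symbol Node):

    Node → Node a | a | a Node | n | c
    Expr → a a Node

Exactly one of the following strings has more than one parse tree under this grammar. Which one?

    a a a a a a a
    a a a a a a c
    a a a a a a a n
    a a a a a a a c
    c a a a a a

a a a a a a a: 64 trees
a a a a a a c: 1 tree
a a a a a a a n: 1 tree
a a a a a a a c: 1 tree
c a a a a a: 1 tree

a a a a a a a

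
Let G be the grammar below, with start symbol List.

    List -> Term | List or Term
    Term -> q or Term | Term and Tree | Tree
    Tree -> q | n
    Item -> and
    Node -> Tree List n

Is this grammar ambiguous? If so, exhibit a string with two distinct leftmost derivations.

Ambiguous

Witness: q or n

Derivation 1: List ⇒ Term ⇒ q or Term ⇒ q or Tree ⇒ q or n
Derivation 2: List ⇒ List or Term ⇒ Term or Term ⇒ Tree or Term ⇒ q or Term ⇒ q or Tree ⇒ q or n

Two distinct leftmost derivations for the same string.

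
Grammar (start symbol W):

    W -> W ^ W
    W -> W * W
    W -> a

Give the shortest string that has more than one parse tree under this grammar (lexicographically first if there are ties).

length 1: no string has ≥2 trees
length 3: no string has ≥2 trees
length 5: a * a * a has 2 parse trees

Two derivations of a * a * a:
  W ⇒ W * W ⇒ W * W * W ⇒ a * W * W ⇒ a * a * W ⇒ a * a * a
  W ⇒ W * W ⇒ a * W ⇒ a * W * W ⇒ a * a * W ⇒ a * a * a

a * a * a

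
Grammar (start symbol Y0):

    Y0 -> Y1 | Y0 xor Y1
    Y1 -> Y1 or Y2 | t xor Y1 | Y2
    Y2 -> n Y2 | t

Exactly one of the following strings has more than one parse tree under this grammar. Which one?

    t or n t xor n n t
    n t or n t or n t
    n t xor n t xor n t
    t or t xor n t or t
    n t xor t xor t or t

t or n t xor n n t: 1 tree
n t or n t or n t: 1 tree
n t xor n t xor n t: 1 tree
t or t xor n t or t: 1 tree
n t xor t xor t or t: 3 trees

n t xor t xor t or t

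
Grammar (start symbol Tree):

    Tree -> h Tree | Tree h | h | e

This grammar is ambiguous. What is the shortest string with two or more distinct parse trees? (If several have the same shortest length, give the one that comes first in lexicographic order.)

h h

length 1: no string has ≥2 trees
length 2: h h has 2 parse trees

Two derivations of h h:
  Tree ⇒ h Tree ⇒ h h
  Tree ⇒ Tree h ⇒ h h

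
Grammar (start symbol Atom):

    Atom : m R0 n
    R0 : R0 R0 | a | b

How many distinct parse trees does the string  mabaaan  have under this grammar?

14

Parse trees for mabaaan (showing first 6 of 14):
  [Atom m [R0 [R0 a] [R0 [R0 b] [R0 [R0 a] [R0 [R0 a] [R0 a]]]]] n]
  [Atom m [R0 [R0 a] [R0 [R0 b] [R0 [R0 [R0 a] [R0 a]] [R0 a]]]] n]
  [Atom m [R0 [R0 a] [R0 [R0 [R0 b] [R0 a]] [R0 [R0 a] [R0 a]]]] n]
  [Atom m [R0 [R0 a] [R0 [R0 [R0 b] [R0 [R0 a] [R0 a]]] [R0 a]]] n]
  [Atom m [R0 [R0 a] [R0 [R0 [R0 [R0 b] [R0 a]] [R0 a]] [R0 a]]] n]
  [Atom m [R0 [R0 [R0 a] [R0 b]] [R0 [R0 a] [R0 [R0 a] [R0 a]]]] n]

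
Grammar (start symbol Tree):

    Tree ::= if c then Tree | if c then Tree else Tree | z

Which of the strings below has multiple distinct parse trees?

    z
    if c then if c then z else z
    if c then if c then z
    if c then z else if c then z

if c then if c then z else z

z: 1 tree
if c then if c then z else z: 2 trees
if c then if c then z: 1 tree
if c then z else if c then z: 1 tree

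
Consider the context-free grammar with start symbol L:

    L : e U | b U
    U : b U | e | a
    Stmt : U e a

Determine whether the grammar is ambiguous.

(Stmt is unreachable from L, so its rules don't affect L(L).) The reachable rules are right-linear with at most one rule per (nonterminal, next-terminal) pair. Each input token forces the next rule, so parsing is deterministic.

Unambiguous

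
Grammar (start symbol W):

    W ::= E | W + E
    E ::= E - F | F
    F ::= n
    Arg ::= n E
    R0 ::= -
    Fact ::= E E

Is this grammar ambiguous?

Only W, E, F are reachable from W; ignoring the rest: This is a standard precedence ladder (W over E over F), with each level left-recursive on its own operator ('+' at W, '-' at E). That structure is LR(1), hence unambiguous.

Unambiguous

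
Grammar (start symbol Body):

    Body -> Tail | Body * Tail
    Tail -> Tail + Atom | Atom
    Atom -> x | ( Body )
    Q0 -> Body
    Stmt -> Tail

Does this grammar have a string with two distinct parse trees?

Unambiguous

(Q0, Stmt are unreachable from Body, so their rules don't affect L(Body).) This is a standard precedence ladder (Body over Tail over Atom), with each level left-recursive on its own operator ('*' at Body, '+' at Tail). That structure is LR(1), hence unambiguous.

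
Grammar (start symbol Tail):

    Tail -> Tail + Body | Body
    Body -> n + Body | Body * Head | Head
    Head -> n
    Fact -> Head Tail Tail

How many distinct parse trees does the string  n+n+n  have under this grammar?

Parse trees for n+n+n:
  [Tail [Tail [Body [Head n]]] + [Body n + [Body [Head n]]]]
  [Tail [Tail [Tail [Body [Head n]]] + [Body [Head n]]] + [Body [Head n]]]
  [Tail [Tail [Body n + [Body [Head n]]]] + [Body [Head n]]]
  [Tail [Body n + [Body n + [Body [Head n]]]]]

4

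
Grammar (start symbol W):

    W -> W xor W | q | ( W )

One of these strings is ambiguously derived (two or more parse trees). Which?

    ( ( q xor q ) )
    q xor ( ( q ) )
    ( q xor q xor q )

( q xor q xor q )

( ( q xor q ) ): 1 tree
q xor ( ( q ) ): 1 tree
( q xor q xor q ): 2 trees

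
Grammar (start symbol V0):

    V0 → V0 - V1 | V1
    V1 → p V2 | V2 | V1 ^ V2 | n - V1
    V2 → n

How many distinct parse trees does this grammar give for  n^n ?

1

Parse trees for n^n:
  [V0 [V1 [V1 [V2 n]] ^ [V2 n]]]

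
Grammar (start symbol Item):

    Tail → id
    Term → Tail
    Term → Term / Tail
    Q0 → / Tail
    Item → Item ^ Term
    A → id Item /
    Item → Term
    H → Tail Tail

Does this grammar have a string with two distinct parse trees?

Only Item, Term, Tail are reachable from Item; ignoring the rest: Item → Item ^ Term | Term  ;  Term → Term / Tail | Tail  — a left-associative chain with Tail at the bottom. Each string factors uniquely by precedence.

Unambiguous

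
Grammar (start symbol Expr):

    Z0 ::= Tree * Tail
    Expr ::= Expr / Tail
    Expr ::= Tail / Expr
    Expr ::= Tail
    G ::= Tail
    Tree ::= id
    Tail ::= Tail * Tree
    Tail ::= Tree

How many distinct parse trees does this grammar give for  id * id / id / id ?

4

Parse trees for id * id / id / id:
  [Expr [Expr [Expr [Tail [Tail [Tree id]] * [Tree id]]] / [Tail [Tree id]]] / [Tail [Tree id]]]
  [Expr [Expr [Tail [Tail [Tree id]] * [Tree id]] / [Expr [Tail [Tree id]]]] / [Tail [Tree id]]]
  [Expr [Tail [Tail [Tree id]] * [Tree id]] / [Expr [Expr [Tail [Tree id]]] / [Tail [Tree id]]]]
  [Expr [Tail [Tail [Tree id]] * [Tree id]] / [Expr [Tail [Tree id]] / [Expr [Tail [Tree id]]]]]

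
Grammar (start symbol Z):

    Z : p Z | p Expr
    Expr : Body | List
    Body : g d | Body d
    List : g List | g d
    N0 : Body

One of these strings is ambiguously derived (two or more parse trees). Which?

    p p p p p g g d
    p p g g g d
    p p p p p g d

p p p p p g g d: 1 tree
p p g g g d: 1 tree
p p p p p g d: 2 trees

p p p p p g d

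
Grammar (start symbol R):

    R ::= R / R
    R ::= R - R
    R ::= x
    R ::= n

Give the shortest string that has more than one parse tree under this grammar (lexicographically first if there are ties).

n - n - n

length 1: no string has ≥2 trees
length 3: no string has ≥2 trees
length 5: n - n - n has 2 parse trees

Two derivations of n - n - n:
  R ⇒ R - R ⇒ R - R - R ⇒ n - R - R ⇒ n - n - R ⇒ n - n - n
  R ⇒ R - R ⇒ n - R ⇒ n - R - R ⇒ n - n - R ⇒ n - n - n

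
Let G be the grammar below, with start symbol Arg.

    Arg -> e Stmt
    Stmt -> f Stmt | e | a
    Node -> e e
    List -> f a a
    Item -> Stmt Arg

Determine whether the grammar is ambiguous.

Unambiguous

(Node, List, Item are unreachable from Arg, so their rules don't affect L(Arg).) Each reachable nonterminal has at most one production per leading terminal, and all productions are right-linear; the derivation is determined token-by-token.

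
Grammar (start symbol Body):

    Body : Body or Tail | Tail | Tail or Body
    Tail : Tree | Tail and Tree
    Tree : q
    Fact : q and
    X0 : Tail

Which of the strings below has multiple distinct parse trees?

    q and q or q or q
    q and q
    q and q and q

q and q or q or q

q and q or q or q: 4 trees
q and q: 1 tree
q and q and q: 1 tree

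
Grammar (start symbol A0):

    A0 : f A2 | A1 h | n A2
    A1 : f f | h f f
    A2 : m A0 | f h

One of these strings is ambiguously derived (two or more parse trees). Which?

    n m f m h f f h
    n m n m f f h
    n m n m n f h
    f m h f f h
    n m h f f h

n m n m f f h

n m f m h f f h: 1 tree
n m n m f f h: 2 trees
n m n m n f h: 1 tree
f m h f f h: 1 tree
n m h f f h: 1 tree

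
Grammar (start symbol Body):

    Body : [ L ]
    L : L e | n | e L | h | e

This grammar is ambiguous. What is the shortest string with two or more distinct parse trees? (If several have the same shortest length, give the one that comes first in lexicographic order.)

length 3: no string has ≥2 trees
length 4: [ e e ] has 2 parse trees

Two derivations of [ e e ]:
  Body ⇒ [ L ] ⇒ [ L e ] ⇒ [ e e ]
  Body ⇒ [ L ] ⇒ [ e L ] ⇒ [ e e ]

[ e e ]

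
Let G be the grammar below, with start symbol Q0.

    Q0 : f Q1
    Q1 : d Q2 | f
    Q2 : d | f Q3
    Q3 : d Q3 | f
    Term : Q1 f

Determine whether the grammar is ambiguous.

Unambiguous

Only Q0, Q1, Q2, Q3 are reachable from Q0; ignoring the rest: Each reachable nonterminal has at most one production per leading terminal, and all productions are right-linear; the derivation is determined token-by-token.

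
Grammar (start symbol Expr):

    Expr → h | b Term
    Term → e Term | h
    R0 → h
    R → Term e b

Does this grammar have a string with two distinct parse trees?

(R0, R are unreachable from Expr, so their rules don't affect L(Expr).) The reachable rules are right-linear with at most one rule per (nonterminal, next-terminal) pair. Each input token forces the next rule, so parsing is deterministic.

Unambiguous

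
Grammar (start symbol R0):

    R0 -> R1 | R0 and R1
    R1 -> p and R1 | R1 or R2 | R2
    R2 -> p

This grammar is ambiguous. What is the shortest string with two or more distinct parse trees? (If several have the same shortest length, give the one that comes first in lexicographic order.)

length 1: no string has ≥2 trees
length 3: p and p has 2 parse trees

Two derivations of p and p:
  R0 ⇒ R1 ⇒ p and R1 ⇒ p and R2 ⇒ p and p
  R0 ⇒ R0 and R1 ⇒ R1 and R1 ⇒ R2 and R1 ⇒ p and R1 ⇒ p and R2 ⇒ p and p

p and p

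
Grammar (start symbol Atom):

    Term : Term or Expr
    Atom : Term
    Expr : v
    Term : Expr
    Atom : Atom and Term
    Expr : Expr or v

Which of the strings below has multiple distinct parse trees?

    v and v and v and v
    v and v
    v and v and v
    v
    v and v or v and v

v and v or v and v

v and v and v and v: 1 tree
v and v: 1 tree
v and v and v: 1 tree
v: 1 tree
v and v or v and v: 2 trees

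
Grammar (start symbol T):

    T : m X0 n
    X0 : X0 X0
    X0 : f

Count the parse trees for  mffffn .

5

Parse trees for mffffn:
  [T m [X0 [X0 f] [X0 [X0 f] [X0 [X0 f] [X0 f]]]] n]
  [T m [X0 [X0 f] [X0 [X0 [X0 f] [X0 f]] [X0 f]]] n]
  [T m [X0 [X0 [X0 f] [X0 f]] [X0 [X0 f] [X0 f]]] n]
  [T m [X0 [X0 [X0 f] [X0 [X0 f] [X0 f]]] [X0 f]] n]
  [T m [X0 [X0 [X0 [X0 f] [X0 f]] [X0 f]] [X0 f]] n]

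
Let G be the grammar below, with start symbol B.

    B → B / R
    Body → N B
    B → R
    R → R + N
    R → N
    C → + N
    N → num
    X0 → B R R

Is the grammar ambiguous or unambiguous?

Unambiguous

(Body, X0, C are unreachable from B, so their rules don't affect L(B).) B → B / R | R  ;  R → R + N | N  — a left-associative chain with N at the bottom. Each string factors uniquely by precedence.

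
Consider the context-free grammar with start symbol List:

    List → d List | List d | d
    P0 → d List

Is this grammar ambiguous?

Ambiguous

Witness: d d

Derivation 1: List ⇒ d List ⇒ d d
Derivation 2: List ⇒ List d ⇒ d d

Two distinct leftmost derivations for the same string.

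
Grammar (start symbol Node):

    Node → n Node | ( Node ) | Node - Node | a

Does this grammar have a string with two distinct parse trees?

Witness: n a - a

Derivation 1: Node ⇒ n Node ⇒ n Node - Node ⇒ n a - Node ⇒ n a - a
Derivation 2: Node ⇒ Node - Node ⇒ n Node - Node ⇒ n a - Node ⇒ n a - a

Two distinct leftmost derivations for the same string.

Ambiguous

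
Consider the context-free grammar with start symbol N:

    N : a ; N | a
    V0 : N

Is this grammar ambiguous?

(V0 is unreachable from N, so its rules don't affect L(N).) Right-recursive list with a separator: after each atom, whether the separator follows determines the rule. One parse per string.

Unambiguous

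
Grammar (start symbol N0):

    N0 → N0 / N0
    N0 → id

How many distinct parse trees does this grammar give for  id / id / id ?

Parse trees for id / id / id:
  [N0 [N0 id] / [N0 [N0 id] / [N0 id]]]
  [N0 [N0 [N0 id] / [N0 id]] / [N0 id]]

2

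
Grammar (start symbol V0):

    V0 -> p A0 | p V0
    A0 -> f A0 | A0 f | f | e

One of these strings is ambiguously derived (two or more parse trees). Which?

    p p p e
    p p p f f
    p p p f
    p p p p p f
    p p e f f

p p p e: 1 tree
p p p f f: 2 trees
p p p f: 1 tree
p p p p p f: 1 tree
p p e f f: 1 tree

p p p f f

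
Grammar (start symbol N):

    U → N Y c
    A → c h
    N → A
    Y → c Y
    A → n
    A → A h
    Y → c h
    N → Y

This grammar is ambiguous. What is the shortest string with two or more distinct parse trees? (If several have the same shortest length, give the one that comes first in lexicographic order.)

length 1: no string has ≥2 trees
length 2: c h has 2 parse trees

Two derivations of c h:
  N ⇒ A ⇒ c h
  N ⇒ Y ⇒ c h

c h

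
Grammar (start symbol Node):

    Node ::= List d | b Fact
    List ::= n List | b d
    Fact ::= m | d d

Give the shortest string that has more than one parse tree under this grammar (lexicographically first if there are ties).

length 2: no string has ≥2 trees
length 3: b d d has 2 parse trees

Two derivations of b d d:
  Node ⇒ List d ⇒ b d d
  Node ⇒ b Fact ⇒ b d d

b d d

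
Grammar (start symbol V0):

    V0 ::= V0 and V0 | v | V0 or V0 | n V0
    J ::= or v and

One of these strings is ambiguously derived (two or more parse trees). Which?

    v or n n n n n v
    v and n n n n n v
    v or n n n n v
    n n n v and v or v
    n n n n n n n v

n n n v and v or v

v or n n n n n v: 1 tree
v and n n n n n v: 1 tree
v or n n n n v: 1 tree
n n n v and v or v: 14 trees
n n n n n n n v: 1 tree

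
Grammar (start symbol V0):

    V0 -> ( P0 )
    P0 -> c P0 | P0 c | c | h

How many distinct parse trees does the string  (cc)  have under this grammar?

Parse trees for (cc):
  [V0 ( [P0 c [P0 c]] )]
  [V0 ( [P0 [P0 c] c] )]

2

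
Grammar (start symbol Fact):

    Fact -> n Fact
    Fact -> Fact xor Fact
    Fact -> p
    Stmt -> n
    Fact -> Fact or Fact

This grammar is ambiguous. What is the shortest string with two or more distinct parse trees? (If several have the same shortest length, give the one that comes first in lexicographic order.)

n p or p

length 1: no string has ≥2 trees
length 2: no string has ≥2 trees
length 3: no string has ≥2 trees
length 4: n p or p has 2 parse trees

Two derivations of n p or p:
  Fact ⇒ n Fact ⇒ n Fact or Fact ⇒ n p or Fact ⇒ n p or p
  Fact ⇒ Fact or Fact ⇒ n Fact or Fact ⇒ n p or Fact ⇒ n p or p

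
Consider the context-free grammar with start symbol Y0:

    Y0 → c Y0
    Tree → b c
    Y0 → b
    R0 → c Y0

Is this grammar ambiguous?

Only Y0 is reachable from Y0; ignoring the rest: Restricted to the reachable nonterminals, every rule has the form A → t or A → t B, and no two rules for the same A share a first terminal. The grammar encodes a DFA — one run per string.

Unambiguous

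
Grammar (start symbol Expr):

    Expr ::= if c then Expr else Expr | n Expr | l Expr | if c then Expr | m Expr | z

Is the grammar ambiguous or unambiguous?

Ambiguous

Witness: if c then if c then z else z

Derivation 1: Expr ⇒ if c then Expr else Expr ⇒ if c then if c then Expr else Expr ⇒ if c then if c then z else Expr ⇒ if c then if c then z else z
Derivation 2: Expr ⇒ if c then Expr ⇒ if c then if c then Expr else Expr ⇒ if c then if c then z else Expr ⇒ if c then if c then z else z

Two distinct leftmost derivations for the same string.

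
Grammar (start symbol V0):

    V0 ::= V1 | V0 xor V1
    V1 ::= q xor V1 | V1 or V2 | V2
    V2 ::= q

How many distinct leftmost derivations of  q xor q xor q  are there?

Parse trees for q xor q xor q:
  [V0 [V1 q xor [V1 q xor [V1 [V2 q]]]]]
  [V0 [V0 [V1 [V2 q]]] xor [V1 q xor [V1 [V2 q]]]]
  [V0 [V0 [V1 q xor [V1 [V2 q]]]] xor [V1 [V2 q]]]
  [V0 [V0 [V0 [V1 [V2 q]]] xor [V1 [V2 q]]] xor [V1 [V2 q]]]

4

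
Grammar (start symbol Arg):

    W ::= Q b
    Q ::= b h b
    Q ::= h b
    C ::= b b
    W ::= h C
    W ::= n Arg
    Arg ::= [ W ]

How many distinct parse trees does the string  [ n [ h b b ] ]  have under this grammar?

Parse trees for [ n [ h b b ] ]:
  [Arg [ [W n [Arg [ [W [Q h b] b] ]]] ]]
  [Arg [ [W n [Arg [ [W h [C b b]] ]]] ]]

2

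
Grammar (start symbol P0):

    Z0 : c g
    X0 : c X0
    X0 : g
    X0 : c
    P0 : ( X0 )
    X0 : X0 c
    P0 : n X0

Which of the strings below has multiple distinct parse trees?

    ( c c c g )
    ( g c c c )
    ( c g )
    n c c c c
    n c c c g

n c c c c

( c c c g ): 1 tree
( g c c c ): 1 tree
( c g ): 1 tree
n c c c c: 8 trees
n c c c g: 1 tree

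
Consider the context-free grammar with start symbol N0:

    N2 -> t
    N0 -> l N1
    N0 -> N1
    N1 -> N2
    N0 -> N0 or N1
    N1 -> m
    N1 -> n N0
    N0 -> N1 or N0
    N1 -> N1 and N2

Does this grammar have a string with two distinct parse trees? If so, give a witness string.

Witness: m or m

Derivation 1: N0 ⇒ N0 or N1 ⇒ N1 or N1 ⇒ m or N1 ⇒ m or m
Derivation 2: N0 ⇒ N1 or N0 ⇒ m or N0 ⇒ m or N1 ⇒ m or m

Two distinct leftmost derivations for the same string.

Ambiguous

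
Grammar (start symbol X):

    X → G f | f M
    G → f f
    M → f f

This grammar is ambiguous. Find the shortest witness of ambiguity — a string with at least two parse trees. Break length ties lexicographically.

f f f

length 3: f f f has 2 parse trees

Two derivations of f f f:
  X ⇒ G f ⇒ f f f
  X ⇒ f M ⇒ f f f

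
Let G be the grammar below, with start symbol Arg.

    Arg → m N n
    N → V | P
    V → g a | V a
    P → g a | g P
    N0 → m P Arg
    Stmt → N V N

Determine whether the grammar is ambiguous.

Ambiguous

Witness: m g a n

Derivation 1: Arg ⇒ m N n ⇒ m V n ⇒ m g a n
Derivation 2: Arg ⇒ m N n ⇒ m P n ⇒ m g a n

Two distinct leftmost derivations for the same string.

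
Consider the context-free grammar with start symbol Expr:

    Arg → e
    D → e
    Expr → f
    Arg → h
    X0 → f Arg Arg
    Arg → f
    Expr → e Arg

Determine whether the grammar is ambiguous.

Unambiguous

Only Expr, Arg are reachable from Expr; ignoring the rest: Restricted to the reachable nonterminals, every rule has the form A → t or A → t B, and no two rules for the same A share a first terminal. The grammar encodes a DFA — one run per string.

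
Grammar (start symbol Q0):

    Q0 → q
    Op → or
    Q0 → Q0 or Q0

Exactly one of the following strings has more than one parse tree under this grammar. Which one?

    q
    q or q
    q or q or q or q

q or q or q or q

q: 1 tree
q or q: 1 tree
q or q or q or q: 5 trees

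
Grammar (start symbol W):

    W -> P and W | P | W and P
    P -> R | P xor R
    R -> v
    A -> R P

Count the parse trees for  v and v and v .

4

Parse trees for v and v and v:
  [W [P [R v]] and [W [P [R v]] and [W [P [R v]]]]]
  [W [P [R v]] and [W [W [P [R v]]] and [P [R v]]]]
  [W [W [P [R v]] and [W [P [R v]]]] and [P [R v]]]
  [W [W [W [P [R v]]] and [P [R v]]] and [P [R v]]]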